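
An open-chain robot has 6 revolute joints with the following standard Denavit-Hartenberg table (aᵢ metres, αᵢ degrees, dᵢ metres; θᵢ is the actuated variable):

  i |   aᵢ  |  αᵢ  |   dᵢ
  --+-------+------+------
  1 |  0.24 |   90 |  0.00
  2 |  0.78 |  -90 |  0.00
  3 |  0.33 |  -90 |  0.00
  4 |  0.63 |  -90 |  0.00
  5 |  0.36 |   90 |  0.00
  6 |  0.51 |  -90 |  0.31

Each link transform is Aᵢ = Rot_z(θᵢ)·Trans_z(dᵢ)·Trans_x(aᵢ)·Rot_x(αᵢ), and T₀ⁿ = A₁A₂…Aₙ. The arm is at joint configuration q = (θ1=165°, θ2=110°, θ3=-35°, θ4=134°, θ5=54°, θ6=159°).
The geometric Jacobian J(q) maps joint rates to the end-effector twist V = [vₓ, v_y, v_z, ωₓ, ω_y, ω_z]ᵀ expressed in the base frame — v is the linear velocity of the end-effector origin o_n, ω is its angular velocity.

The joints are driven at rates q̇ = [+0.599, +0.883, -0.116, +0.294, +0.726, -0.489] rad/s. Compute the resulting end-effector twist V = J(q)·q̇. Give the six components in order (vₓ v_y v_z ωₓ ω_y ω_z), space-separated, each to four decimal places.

o_n = [-0.5490, -0.3044, 0.7566]
J₁: ẑ×o_n = [0.3044, -0.5490, 0.0000], ω = ẑ
J2: z=[0.2588, 0.9659, 0.0000] o=[-0.2318, 0.0621, 0.0000] → [0.7309, -0.1958, 0.2115, 0.2588, 0.9659, 0.0000]
J3: z=[0.9077, -0.2432, -0.3420] o=[0.0259, -0.0069, 0.7330] → [-0.1075, 0.1751, -0.4098, 0.9077, -0.2432, -0.3420]
J4: z=[-0.0225, -0.8420, 0.5390] o=[0.1642, 0.1520, 0.9870] → [0.4399, -0.3896, -0.5902, -0.0225, -0.8420, 0.5390]
J5: z=[0.3291, -0.5153, -0.7913] o=[-0.4306, 0.0515, 0.8051] → [-0.2566, 0.1096, -0.1781, 0.3291, -0.5153, -0.7913]
J6: z=[-0.7770, -0.6240, 0.0833] o=[-0.6238, 0.2629, 0.5870] → [-0.0586, 0.1380, 0.4875, -0.7770, -0.6240, 0.0833]
V = J·q̇ = [0.8118, -0.6245, -0.3069, 0.7355, 0.5646, 0.1819]

0.8118 -0.6245 -0.3069 0.7355 0.5646 0.1819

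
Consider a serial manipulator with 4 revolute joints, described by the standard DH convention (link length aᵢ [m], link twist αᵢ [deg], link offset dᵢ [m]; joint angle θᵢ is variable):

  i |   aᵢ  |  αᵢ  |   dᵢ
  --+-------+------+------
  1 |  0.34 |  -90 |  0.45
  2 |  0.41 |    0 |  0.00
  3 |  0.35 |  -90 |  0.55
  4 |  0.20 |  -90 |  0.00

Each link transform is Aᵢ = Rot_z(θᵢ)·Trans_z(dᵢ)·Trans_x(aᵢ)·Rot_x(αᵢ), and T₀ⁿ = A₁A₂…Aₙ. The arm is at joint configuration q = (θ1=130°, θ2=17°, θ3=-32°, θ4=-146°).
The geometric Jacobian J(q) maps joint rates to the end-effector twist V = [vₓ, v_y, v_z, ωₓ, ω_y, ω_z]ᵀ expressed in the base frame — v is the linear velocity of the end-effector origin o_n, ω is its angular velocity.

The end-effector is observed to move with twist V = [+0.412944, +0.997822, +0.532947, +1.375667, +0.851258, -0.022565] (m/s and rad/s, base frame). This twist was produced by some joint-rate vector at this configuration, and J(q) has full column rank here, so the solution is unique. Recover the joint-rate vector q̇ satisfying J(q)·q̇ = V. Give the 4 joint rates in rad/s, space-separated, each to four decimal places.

o_n = [-1.0919, 0.2717, 0.3778]
J₁: ẑ×o_n = [-0.2717, -1.0919, 0.0000], ω = ẑ
J2: z=[-0.7660, -0.6428, 0.0000] o=[-0.2185, 0.2605, 0.4500] → [0.0464, -0.0553, -0.5700, -0.7660, -0.6428, 0.0000]
J3: z=[-0.7660, -0.6428, 0.0000] o=[-0.4706, 0.5608, 0.3301] → [-0.0306, 0.0365, -0.1779, -0.7660, -0.6428, 0.0000]
J4: z=[-0.1664, 0.1983, -0.9659] o=[-1.1092, 0.4663, 0.4207] → [-0.1965, -0.0238, 0.0289, -0.1664, 0.1983, -0.9659]
q̇ = J⁺·V = [-0.8890, -0.6990, -0.9020, -0.8970]

-0.8890 -0.6990 -0.9020 -0.8970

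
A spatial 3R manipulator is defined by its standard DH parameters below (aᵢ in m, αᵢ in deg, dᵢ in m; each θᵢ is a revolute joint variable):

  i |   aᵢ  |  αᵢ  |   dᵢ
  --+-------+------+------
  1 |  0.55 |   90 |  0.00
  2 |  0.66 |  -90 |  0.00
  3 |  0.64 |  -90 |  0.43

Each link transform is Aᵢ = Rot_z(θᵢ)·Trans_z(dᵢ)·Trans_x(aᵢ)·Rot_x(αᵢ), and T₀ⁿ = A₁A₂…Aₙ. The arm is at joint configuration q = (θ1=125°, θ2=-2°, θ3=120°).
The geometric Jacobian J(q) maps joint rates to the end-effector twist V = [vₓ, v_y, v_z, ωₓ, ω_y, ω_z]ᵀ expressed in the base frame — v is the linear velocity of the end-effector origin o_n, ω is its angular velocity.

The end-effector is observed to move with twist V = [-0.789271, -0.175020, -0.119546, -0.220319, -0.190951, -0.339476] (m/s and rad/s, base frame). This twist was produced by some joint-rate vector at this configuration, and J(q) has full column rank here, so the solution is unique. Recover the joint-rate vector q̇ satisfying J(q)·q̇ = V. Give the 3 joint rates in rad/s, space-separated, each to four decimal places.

o_n = [-0.9730, 0.4233, 0.4179]
J₁: ẑ×o_n = [-0.4233, -0.9730, 0.0000], ω = ẑ
J2: z=[0.8192, 0.5736, 0.0000] o=[-0.3155, 0.4505, 0.0000] → [0.2397, -0.3423, 0.3548, 0.8192, 0.5736, 0.0000]
J3: z=[-0.0200, 0.0286, 0.9994] o=[-0.6938, 0.9908, -0.0230] → [0.5798, -0.2702, 0.0193, -0.0200, 0.0286, 0.9994]
q̇ = J⁺·V = [0.5210, -0.2900, -0.8610]

0.5210 -0.2900 -0.8610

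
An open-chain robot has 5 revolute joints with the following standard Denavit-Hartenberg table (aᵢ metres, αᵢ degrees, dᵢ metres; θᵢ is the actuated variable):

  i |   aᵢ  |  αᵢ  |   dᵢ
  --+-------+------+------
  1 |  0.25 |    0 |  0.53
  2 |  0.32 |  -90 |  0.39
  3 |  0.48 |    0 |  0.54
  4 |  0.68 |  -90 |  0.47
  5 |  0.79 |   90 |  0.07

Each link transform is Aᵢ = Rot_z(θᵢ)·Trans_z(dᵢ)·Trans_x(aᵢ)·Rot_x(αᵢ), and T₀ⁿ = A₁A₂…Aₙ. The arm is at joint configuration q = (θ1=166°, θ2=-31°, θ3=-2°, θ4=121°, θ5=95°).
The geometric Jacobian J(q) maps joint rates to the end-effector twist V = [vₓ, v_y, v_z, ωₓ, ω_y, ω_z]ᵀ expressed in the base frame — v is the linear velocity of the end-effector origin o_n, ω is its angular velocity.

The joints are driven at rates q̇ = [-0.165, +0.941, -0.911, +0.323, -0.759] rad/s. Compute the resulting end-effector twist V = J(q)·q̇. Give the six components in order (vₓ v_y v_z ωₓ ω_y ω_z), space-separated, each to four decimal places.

o_n = [-0.7129, 0.2155, 0.4362]
J₁: ẑ×o_n = [-0.2155, -0.7129, 0.0000], ω = ẑ
J2: z=[0.0000, 0.0000, 1.0000] o=[-0.2426, 0.0605, 0.5300] → [-0.1550, -0.4704, 0.0000, 0.0000, 0.0000, 1.0000]
J3: z=[-0.7071, -0.7071, 0.0000] o=[-0.4688, 0.2868, 0.9200] → [0.3421, -0.3421, -0.1222, -0.7071, -0.7071, 0.0000]
J4: z=[-0.7071, -0.7071, 0.0000] o=[-1.1899, 0.2441, 0.9368] → [0.3540, -0.3540, 0.3575, -0.7071, -0.7071, 0.0000]
J5: z=[0.6184, -0.6184, 0.4848] o=[-1.2891, -0.3213, 0.3420] → [-0.3185, 0.2211, 0.6883, 0.6184, -0.6184, 0.4848]
V = J·q̇ = [-0.0659, -0.2955, -0.2956, -0.0536, 0.8852, 0.4080]

-0.0659 -0.2955 -0.2956 -0.0536 0.8852 0.4080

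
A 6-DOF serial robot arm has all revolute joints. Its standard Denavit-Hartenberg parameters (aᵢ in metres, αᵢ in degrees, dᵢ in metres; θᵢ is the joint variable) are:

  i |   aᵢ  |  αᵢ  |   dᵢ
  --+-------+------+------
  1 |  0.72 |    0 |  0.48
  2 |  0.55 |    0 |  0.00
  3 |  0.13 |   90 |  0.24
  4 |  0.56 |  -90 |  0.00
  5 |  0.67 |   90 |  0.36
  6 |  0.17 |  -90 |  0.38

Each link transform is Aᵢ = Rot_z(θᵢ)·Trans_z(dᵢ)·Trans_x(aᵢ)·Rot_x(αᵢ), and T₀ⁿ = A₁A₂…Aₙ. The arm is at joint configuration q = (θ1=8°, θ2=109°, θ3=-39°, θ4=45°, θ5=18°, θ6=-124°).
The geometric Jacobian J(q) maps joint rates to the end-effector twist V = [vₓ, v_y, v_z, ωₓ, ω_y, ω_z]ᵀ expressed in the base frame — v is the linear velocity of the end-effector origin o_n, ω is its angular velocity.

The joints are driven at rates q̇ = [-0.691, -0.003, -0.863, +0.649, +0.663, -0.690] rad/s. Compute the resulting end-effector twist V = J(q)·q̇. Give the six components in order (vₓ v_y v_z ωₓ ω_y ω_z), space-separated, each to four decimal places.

o_n = [0.8178, 1.3744, 1.7406]
J₁: ẑ×o_n = [-1.3744, 0.8178, 0.0000], ω = ẑ
J2: z=[0.0000, 0.0000, 1.0000] o=[0.7130, 0.1002, 0.4800] → [-1.2742, 0.1048, 0.0000, 0.0000, 0.0000, 1.0000]
J3: z=[0.0000, 0.0000, 1.0000] o=[0.4633, 0.5903, 0.4800] → [-0.7842, 0.3545, 0.0000, 0.0000, 0.0000, 1.0000]
J4: z=[0.9781, -0.2079, 0.0000] o=[0.4903, 0.7174, 0.7200] → [-0.2122, -0.9983, 0.7108, 0.9781, -0.2079, 0.0000]
J5: z=[-0.1470, -0.6917, 0.7071] o=[0.5727, 1.1047, 1.1160] → [-0.6227, 0.2652, 0.1299, -0.1470, -0.6917, 0.7071]
J6: z=[0.9757, 0.0160, 0.2185] o=[0.4109, 1.3395, 1.8211] → [-0.0089, 0.1675, 0.0276, 0.9757, 0.0160, 0.2185]
V = J·q̇ = [1.0859, -1.4590, 0.5284, -0.1359, -0.6045, -1.2390]

1.0859 -1.4590 0.5284 -0.1359 -0.6045 -1.2390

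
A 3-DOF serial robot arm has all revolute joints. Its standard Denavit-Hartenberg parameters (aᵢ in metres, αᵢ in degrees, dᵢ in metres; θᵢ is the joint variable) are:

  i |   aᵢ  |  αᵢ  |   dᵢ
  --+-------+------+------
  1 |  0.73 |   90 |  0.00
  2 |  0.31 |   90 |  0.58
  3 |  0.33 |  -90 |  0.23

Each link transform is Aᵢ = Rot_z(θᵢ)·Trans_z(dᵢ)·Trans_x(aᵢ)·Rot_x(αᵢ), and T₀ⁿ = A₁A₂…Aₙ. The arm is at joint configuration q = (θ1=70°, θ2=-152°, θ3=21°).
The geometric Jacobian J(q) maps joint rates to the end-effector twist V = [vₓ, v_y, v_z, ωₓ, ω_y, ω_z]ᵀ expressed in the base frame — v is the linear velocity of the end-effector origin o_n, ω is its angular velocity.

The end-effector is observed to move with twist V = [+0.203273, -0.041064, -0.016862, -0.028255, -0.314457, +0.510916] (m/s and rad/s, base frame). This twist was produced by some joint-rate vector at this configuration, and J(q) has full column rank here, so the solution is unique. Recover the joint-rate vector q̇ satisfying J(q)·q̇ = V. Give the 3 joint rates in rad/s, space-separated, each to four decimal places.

-0.0630 0.0810 0.6500

o_n = [0.6822, -0.1671, -0.0871]
J₁: ẑ×o_n = [0.1671, 0.6822, -0.0000], ω = ẑ
J2: z=[0.9397, -0.3420, 0.0000] o=[0.2497, 0.6860, 0.0000] → [0.0298, 0.0818, -0.6537, 0.9397, -0.3420, 0.0000]
J3: z=[-0.1606, -0.4412, 0.8829] o=[0.7011, 0.2304, -0.1455] → [0.3252, -0.0072, 0.0555, -0.1606, -0.4412, 0.8829]
q̇ = J⁺·V = [-0.0630, 0.0810, 0.6500]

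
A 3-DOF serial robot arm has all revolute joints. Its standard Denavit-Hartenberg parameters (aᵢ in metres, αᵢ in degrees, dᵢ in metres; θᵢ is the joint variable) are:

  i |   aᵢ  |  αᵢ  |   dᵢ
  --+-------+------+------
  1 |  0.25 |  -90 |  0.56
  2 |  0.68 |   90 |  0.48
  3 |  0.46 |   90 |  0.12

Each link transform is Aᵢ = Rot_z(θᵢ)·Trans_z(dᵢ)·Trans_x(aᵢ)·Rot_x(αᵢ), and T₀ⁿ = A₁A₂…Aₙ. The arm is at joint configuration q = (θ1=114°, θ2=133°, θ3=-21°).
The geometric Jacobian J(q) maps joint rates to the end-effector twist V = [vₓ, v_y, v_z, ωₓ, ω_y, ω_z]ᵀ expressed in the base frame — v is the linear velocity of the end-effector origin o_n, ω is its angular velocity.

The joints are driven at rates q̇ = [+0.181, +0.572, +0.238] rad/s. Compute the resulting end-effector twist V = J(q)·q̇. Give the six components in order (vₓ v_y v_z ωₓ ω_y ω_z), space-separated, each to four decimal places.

0.2178 -0.5540 0.3539 -0.5933 -0.0736 0.0187

o_n = [-0.1175, -0.5108, -0.3332]
J₁: ẑ×o_n = [0.5108, -0.1175, 0.0000], ω = ẑ
J2: z=[-0.9135, -0.4067, 0.0000] o=[-0.1017, 0.2284, 0.5600] → [0.3633, -0.8160, 0.6689, -0.9135, -0.4067, 0.0000]
J3: z=[-0.2975, 0.6681, -0.6820] o=[-0.3516, -0.3905, 0.0627] → [-0.3466, -0.2774, -0.1206, -0.2975, 0.6681, -0.6820]
V = J·q̇ = [0.2178, -0.5540, 0.3539, -0.5933, -0.0736, 0.0187]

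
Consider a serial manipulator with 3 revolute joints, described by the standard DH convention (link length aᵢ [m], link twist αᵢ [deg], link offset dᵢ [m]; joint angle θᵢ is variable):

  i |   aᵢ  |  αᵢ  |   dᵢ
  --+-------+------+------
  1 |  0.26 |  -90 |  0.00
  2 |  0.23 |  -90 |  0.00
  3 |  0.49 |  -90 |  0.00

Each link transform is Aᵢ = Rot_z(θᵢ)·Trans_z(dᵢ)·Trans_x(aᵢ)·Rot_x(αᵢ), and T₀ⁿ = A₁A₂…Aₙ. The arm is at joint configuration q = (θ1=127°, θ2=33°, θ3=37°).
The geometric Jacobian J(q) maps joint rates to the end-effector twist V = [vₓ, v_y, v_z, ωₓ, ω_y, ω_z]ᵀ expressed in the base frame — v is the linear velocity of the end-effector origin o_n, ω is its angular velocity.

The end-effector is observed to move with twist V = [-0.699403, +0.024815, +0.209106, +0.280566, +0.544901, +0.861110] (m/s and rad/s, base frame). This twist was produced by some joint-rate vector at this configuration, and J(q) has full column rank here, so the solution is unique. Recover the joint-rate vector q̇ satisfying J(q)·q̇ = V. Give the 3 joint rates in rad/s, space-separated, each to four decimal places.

0.4510 -0.5520 -0.4890

o_n = [-0.2346, 0.8013, -0.3384]
J₁: ẑ×o_n = [-0.8013, -0.2346, 0.0000], ω = ẑ
J2: z=[-0.7986, -0.6018, 0.0000] o=[-0.1565, 0.2076, 0.0000] → [0.2037, -0.2703, -0.5211, -0.7986, -0.6018, 0.0000]
J3: z=[0.3278, -0.4350, -0.8387] o=[-0.2726, 0.3617, -0.1253] → [0.4614, 0.0380, 0.1606, 0.3278, -0.4350, -0.8387]
q̇ = J⁺·V = [0.4510, -0.5520, -0.4890]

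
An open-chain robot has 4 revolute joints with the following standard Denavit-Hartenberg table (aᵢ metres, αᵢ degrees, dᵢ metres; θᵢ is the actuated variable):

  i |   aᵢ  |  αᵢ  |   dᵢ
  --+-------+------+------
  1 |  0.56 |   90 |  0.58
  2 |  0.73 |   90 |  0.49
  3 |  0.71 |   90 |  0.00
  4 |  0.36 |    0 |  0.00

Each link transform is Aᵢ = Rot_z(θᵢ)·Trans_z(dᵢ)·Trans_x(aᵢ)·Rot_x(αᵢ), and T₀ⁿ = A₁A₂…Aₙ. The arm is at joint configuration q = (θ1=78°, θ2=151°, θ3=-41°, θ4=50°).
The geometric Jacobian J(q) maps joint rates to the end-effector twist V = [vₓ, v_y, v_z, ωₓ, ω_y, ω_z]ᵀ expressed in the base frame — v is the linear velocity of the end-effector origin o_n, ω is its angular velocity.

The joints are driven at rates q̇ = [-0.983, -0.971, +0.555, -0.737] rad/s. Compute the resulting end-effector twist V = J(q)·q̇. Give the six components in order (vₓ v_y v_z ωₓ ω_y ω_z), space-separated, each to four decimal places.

-0.1808 0.5712 1.1849 -0.4377 -0.0642 -0.2632

o_n = [-0.2425, -0.5273, 1.5196]
J₁: ẑ×o_n = [0.5273, -0.2425, 0.0000], ω = ẑ
J2: z=[0.9781, -0.2079, 0.0000] o=[0.1164, 0.5478, 0.5800] → [-0.1953, -0.9190, -1.1262, 0.9781, -0.2079, 0.0000]
J3: z=[0.1008, 0.4742, 0.8746] o=[0.4630, -0.1786, 0.9339] → [0.5827, -0.6761, 0.2994, 0.1008, 0.4742, 0.8746]
J4: z=[-0.6189, 0.7182, -0.3181] o=[-0.0901, -0.5402, 1.1937] → [0.2381, 0.2502, 0.1015, -0.6189, 0.7182, -0.3181]
V = J·q̇ = [-0.1808, 0.5712, 1.1849, -0.4377, -0.0642, -0.2632]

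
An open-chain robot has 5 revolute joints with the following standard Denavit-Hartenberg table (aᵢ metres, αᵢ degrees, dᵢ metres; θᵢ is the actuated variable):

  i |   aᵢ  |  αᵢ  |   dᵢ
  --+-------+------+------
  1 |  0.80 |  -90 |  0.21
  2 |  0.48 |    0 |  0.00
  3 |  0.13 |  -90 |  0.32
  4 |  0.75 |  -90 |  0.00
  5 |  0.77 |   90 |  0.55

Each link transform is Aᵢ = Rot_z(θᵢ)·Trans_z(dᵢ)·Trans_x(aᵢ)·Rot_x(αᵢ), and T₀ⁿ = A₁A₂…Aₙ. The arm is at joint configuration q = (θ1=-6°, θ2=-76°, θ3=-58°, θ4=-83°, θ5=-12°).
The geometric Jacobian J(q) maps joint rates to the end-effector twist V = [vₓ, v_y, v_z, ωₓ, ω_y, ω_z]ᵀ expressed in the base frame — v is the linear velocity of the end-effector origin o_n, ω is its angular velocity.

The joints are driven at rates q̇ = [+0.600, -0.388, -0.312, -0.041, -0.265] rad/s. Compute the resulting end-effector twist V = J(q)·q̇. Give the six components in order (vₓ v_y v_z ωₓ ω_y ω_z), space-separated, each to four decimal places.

o_n = [0.6145, 1.6900, 1.4049]
J₁: ẑ×o_n = [-1.6900, 0.6145, 0.0000], ω = ẑ
J2: z=[0.1045, 0.9945, 0.0000] o=[0.7956, -0.0836, 0.2100] → [1.1884, -0.1249, 0.3655, 0.1045, 0.9945, 0.0000]
J3: z=[0.1045, 0.9945, 0.0000] o=[0.9111, -0.0958, 0.6757] → [0.7252, -0.0762, 0.4816, 0.1045, 0.9945, 0.0000]
J4: z=[0.7154, -0.0752, 0.6947] o=[0.8547, 0.2319, 0.7693] → [-1.0606, -0.6216, 1.0250, 0.7154, -0.0752, 0.6947]
J5: z=[-0.6984, -0.0491, 0.7140] o=[0.8694, 0.9789, 0.8350] → [-0.5357, 0.2161, -0.5092, -0.6984, -0.0491, 0.7140]
V = J·q̇ = [-1.5159, 0.4092, -0.1992, 0.0826, -0.6801, 0.3823]

-1.5159 0.4092 -0.1992 0.0826 -0.6801 0.3823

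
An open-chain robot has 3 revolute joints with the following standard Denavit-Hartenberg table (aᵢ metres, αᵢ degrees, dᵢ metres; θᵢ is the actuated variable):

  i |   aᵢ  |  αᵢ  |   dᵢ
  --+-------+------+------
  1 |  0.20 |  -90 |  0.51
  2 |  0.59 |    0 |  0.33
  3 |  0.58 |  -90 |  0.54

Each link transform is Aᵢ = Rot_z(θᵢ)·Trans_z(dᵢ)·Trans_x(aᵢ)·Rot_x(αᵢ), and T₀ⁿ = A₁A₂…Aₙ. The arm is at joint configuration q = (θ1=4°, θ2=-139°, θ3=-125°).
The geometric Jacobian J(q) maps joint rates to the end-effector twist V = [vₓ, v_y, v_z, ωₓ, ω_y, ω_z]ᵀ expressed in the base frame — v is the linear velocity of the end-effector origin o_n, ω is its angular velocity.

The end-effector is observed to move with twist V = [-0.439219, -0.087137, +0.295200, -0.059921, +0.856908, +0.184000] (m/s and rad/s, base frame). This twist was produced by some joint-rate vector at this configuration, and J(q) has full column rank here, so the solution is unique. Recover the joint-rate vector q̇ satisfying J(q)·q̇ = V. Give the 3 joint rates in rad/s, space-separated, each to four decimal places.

o_n = [-0.3658, 0.8465, 0.3203]
J₁: ẑ×o_n = [-0.8465, -0.3658, 0.0000], ω = ẑ
J2: z=[-0.0698, 0.9976, 0.0000] o=[0.1995, 0.0140, 0.5100] → [-0.1893, -0.0132, 0.5059, -0.0698, 0.9976, 0.0000]
J3: z=[-0.0698, 0.9976, 0.0000] o=[-0.2677, 0.3121, 0.8971] → [-0.5754, -0.0402, 0.0606, -0.0698, 0.9976, 0.0000]
q̇ = J⁺·V = [0.1840, 0.5460, 0.3130]

0.1840 0.5460 0.3130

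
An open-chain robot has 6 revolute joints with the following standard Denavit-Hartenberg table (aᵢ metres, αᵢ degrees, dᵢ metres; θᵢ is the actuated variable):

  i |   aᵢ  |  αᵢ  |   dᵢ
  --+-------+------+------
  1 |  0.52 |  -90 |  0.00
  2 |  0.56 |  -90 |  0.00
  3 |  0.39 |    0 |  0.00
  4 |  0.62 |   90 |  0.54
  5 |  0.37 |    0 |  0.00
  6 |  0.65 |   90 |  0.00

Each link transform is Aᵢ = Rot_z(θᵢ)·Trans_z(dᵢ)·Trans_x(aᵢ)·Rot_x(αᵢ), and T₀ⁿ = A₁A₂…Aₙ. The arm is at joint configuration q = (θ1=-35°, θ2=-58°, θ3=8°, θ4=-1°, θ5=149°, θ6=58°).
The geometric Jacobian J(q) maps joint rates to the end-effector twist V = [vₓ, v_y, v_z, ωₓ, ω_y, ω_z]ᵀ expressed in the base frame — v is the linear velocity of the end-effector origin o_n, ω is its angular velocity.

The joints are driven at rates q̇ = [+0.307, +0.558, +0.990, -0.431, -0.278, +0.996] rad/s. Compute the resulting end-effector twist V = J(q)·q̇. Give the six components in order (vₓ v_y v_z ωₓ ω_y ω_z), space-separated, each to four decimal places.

0.1009 0.0771 -0.0378 1.1551 0.7423 0.0850

o_n = [1.0083, -0.7312, 0.3391]
J₁: ẑ×o_n = [0.7312, 1.0083, -0.0000], ω = ẑ
J2: z=[0.5736, 0.8192, 0.0000] o=[0.4260, -0.2983, 0.0000] → [0.2778, -0.1945, -0.7254, 0.5736, 0.8192, 0.0000]
J3: z=[0.6947, -0.4864, -0.5299] o=[0.6690, -0.4685, 0.4749] → [-0.0732, -0.0854, -0.0175, 0.6947, -0.4864, -0.5299]
J4: z=[0.6947, -0.4864, -0.5299] o=[0.8056, -0.6303, 0.8024] → [0.1719, 0.2144, 0.0286, 0.6947, -0.4864, -0.5299]
J5: z=[0.6222, 0.7760, 0.1034] o=[1.4045, -1.1419, 1.0381] → [-0.5849, 0.3940, 0.5630, 0.6222, 0.7760, 0.1034]
J6: z=[0.6222, 0.7760, 0.1034] o=[1.4224, -1.1073, 0.6702] → [-0.2958, 0.1632, 0.5553, 0.6222, 0.7760, 0.1034]
V = J·q̇ = [0.1009, 0.0771, -0.0378, 1.1551, 0.7423, 0.0850]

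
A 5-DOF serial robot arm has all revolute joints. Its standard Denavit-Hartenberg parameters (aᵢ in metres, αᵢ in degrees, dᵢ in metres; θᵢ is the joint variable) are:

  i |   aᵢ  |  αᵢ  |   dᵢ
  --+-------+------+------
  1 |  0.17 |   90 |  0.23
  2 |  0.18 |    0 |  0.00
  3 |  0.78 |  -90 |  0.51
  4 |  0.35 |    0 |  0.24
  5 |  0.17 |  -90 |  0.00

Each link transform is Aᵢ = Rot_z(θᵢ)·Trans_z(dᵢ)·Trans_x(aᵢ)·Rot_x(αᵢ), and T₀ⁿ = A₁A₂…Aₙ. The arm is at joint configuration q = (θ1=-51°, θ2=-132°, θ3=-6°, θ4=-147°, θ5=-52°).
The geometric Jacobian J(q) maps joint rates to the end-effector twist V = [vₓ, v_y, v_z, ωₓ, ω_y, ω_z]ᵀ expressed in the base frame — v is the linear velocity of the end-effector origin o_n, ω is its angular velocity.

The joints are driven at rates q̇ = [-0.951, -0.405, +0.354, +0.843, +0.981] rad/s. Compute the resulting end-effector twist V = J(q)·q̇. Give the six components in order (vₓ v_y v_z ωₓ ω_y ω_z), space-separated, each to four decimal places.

o_n = [-0.5216, -0.3813, -0.3001]
J₁: ẑ×o_n = [0.3813, -0.5216, 0.0000], ω = ẑ
J2: z=[-0.7771, -0.6293, 0.0000] o=[0.1070, -0.1321, 0.2300] → [0.3336, -0.4119, -0.2019, -0.7771, -0.6293, 0.0000]
J3: z=[-0.7771, -0.6293, 0.0000] o=[0.0312, -0.0385, 0.0962] → [0.2494, -0.3080, -0.0815, -0.7771, -0.6293, 0.0000]
J4: z=[0.4211, -0.5200, -0.7431] o=[-0.7299, 0.0910, -0.4257] → [-0.4163, -0.2078, -0.0905, 0.4211, -0.5200, -0.7431]
J5: z=[0.4211, -0.5200, -0.7431] o=[-0.6397, -0.3233, -0.4076] → [-0.0990, -0.1331, 0.0370, 0.4211, -0.5200, -0.7431]
V = J·q̇ = [-0.8575, 0.2481, 0.0130, 0.8077, -0.9164, -2.3065]

-0.8575 0.2481 0.0130 0.8077 -0.9164 -2.3065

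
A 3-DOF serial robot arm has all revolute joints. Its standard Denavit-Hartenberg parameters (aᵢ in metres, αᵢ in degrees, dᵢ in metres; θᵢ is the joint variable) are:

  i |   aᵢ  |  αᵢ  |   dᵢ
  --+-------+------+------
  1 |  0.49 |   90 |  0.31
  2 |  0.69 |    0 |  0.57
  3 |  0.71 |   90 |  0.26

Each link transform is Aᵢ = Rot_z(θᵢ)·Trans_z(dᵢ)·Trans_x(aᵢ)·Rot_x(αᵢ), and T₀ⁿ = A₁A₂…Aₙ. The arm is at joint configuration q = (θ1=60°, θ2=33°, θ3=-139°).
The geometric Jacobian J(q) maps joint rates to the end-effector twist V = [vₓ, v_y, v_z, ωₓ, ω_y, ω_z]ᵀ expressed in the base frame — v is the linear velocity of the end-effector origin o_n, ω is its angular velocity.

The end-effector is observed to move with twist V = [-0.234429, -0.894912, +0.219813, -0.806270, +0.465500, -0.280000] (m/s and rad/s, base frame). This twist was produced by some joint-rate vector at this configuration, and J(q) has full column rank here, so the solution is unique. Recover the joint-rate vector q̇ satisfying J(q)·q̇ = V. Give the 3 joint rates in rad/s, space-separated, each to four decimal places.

o_n = [1.1553, 0.3410, 0.0033]
J₁: ẑ×o_n = [-0.3410, 1.1553, 0.0000], ω = ẑ
J2: z=[0.8660, -0.5000, 0.0000] o=[0.2450, 0.4244, 0.3100] → [0.1533, 0.2656, 0.3830, 0.8660, -0.5000, 0.0000]
J3: z=[0.8660, -0.5000, 0.0000] o=[1.0280, 0.6405, 0.6858] → [0.3412, 0.5911, -0.1957, 0.8660, -0.5000, 0.0000]
q̇ = J⁺·V = [-0.2800, 0.0650, -0.9960]

-0.2800 0.0650 -0.9960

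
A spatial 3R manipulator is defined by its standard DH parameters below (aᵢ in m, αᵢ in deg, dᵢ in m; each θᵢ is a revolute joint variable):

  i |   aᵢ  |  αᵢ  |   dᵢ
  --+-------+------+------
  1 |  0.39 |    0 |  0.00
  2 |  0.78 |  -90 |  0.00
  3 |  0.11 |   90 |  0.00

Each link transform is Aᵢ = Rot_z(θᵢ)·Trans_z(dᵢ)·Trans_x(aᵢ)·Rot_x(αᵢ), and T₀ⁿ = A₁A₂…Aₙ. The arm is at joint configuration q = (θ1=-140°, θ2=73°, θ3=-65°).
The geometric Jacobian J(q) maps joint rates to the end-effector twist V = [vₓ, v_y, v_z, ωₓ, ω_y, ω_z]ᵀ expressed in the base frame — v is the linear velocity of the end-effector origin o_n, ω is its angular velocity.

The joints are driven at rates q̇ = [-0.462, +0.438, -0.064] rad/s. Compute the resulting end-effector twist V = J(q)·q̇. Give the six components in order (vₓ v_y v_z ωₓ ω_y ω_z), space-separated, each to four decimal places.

-0.1366 0.1361 0.0030 -0.0589 -0.0250 -0.0240

o_n = [0.0242, -1.0115, 0.0997]
J₁: ẑ×o_n = [1.0115, 0.0242, -0.0000], ω = ẑ
J2: z=[0.0000, 0.0000, 1.0000] o=[-0.2988, -0.2507, 0.0000] → [0.7608, 0.3229, -0.0000, 0.0000, 0.0000, 1.0000]
J3: z=[0.9205, 0.3907, 0.0000] o=[0.0060, -0.9687, 0.0000] → [0.0390, -0.0918, -0.0465, 0.9205, 0.3907, 0.0000]
V = J·q̇ = [-0.1366, 0.1361, 0.0030, -0.0589, -0.0250, -0.0240]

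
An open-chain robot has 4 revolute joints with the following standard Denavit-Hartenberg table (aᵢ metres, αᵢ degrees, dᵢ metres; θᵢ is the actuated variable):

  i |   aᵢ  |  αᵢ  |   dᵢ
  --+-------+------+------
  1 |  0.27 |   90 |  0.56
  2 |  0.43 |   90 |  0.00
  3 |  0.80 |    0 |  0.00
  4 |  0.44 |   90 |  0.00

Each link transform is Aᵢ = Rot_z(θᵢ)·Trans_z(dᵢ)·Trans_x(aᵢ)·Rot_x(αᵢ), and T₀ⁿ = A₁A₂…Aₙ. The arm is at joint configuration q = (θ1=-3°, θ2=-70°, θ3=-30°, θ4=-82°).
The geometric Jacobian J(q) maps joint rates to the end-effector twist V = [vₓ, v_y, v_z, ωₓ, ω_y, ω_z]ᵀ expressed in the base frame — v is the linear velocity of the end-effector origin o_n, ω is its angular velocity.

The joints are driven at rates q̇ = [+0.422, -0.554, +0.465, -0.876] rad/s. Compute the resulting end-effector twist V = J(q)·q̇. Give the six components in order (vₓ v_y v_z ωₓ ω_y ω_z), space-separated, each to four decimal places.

o_n = [0.6391, 0.7756, -0.3402]
J₁: ẑ×o_n = [-0.7756, 0.6391, 0.0000], ω = ẑ
J2: z=[-0.0523, -0.9986, 0.0000] o=[0.2696, -0.0141, 0.5600] → [0.8990, -0.0471, 0.3277, -0.0523, -0.9986, 0.0000]
J3: z=[-0.9384, 0.0492, -0.3420] o=[0.4165, -0.0218, 0.1559] → [0.2483, -0.5417, -0.7592, -0.9384, 0.0492, -0.3420]
J4: z=[-0.9384, 0.0492, -0.3420] o=[0.6741, 0.3652, -0.4951] → [0.1480, 0.1573, -0.3834, -0.9384, 0.0492, -0.3420]
V = J·q̇ = [-0.8395, -0.0939, -0.1987, 0.4147, 0.5330, 0.5626]

-0.8395 -0.0939 -0.1987 0.4147 0.5330 0.5626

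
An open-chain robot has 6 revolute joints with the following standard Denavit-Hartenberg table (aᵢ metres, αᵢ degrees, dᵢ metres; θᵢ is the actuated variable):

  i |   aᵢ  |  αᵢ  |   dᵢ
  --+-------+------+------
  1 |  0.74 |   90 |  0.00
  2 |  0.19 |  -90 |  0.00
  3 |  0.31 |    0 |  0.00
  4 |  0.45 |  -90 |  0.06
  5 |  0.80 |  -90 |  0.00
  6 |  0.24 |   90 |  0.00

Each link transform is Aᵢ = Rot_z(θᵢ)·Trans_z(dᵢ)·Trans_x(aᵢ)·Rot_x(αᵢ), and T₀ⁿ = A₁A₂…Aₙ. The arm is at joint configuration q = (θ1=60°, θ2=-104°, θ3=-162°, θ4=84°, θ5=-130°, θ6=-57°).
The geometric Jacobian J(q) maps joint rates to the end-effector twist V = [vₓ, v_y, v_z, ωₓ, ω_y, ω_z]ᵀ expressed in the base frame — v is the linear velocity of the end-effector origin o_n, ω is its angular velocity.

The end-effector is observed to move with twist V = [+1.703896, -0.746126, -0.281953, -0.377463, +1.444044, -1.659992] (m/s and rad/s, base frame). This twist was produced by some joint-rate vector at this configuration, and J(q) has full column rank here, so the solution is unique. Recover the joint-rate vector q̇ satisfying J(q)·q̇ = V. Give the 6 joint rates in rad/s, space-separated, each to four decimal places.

-0.9790 -0.3710 0.7960 0.8850 0.5360 -0.7560

o_n = [0.6587, 1.3231, -0.2464]
J₁: ẑ×o_n = [-1.3231, 0.6587, 0.0000], ω = ẑ
J2: z=[0.8660, -0.5000, 0.0000] o=[0.3700, 0.6409, 0.0000] → [0.1232, 0.2134, 0.7352, 0.8660, -0.5000, 0.0000]
J3: z=[0.4851, 0.8403, -0.2419] o=[0.3470, 0.6011, -0.1844] → [0.1225, -0.0453, 0.0884, 0.4851, 0.8403, -0.2419]
J4: z=[0.4851, 0.8403, -0.2419] o=[0.4656, 0.6149, 0.1017] → [-0.1212, 0.1222, 0.1813, 0.4851, 0.8403, -0.2419]
J5: z=[-0.2984, -0.1010, -0.9491] o=[0.8646, 0.4257, -0.0036] → [0.8763, 0.1230, -0.2886, -0.2984, -0.1010, -0.9491]
J6: z=[0.9415, 0.1321, -0.3100] o=[0.7393, 1.2145, -0.0481] → [0.0075, 0.2117, 0.1129, 0.9415, 0.1321, -0.3100]
q̇ = J⁺·V = [-0.9790, -0.3710, 0.7960, 0.8850, 0.5360, -0.7560]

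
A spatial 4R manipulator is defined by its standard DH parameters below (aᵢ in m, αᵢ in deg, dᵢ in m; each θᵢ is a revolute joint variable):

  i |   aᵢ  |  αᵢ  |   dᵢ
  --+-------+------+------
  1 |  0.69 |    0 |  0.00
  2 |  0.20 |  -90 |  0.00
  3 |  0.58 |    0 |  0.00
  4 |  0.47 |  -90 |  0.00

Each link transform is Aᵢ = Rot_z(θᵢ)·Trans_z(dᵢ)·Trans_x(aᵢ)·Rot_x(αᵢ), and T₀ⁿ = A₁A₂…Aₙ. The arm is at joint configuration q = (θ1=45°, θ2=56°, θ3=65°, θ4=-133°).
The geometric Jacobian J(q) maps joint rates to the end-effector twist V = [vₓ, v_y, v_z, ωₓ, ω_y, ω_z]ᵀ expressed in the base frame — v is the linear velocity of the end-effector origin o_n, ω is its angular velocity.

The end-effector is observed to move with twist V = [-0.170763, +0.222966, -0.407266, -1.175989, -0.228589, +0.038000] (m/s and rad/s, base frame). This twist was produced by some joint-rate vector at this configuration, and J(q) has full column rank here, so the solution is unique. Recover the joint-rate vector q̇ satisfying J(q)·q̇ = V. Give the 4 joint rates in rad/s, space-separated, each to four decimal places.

o_n = [0.3694, 1.0977, -0.0899]
J₁: ẑ×o_n = [-1.0977, 0.3694, 0.0000], ω = ẑ
J2: z=[0.0000, 0.0000, 1.0000] o=[0.4879, 0.4879, 0.0000] → [-0.6098, -0.1185, 0.0000, 0.0000, 0.0000, 1.0000]
J3: z=[-0.9816, -0.1908, 0.0000] o=[0.4497, 0.6842, 0.0000] → [0.0172, -0.0882, -0.4212, -0.9816, -0.1908, 0.0000]
J4: z=[-0.9816, -0.1908, 0.0000] o=[0.4030, 0.9248, -0.5257] → [-0.0832, 0.4278, -0.1761, -0.9816, -0.1908, 0.0000]
q̇ = J⁺·V = [0.2630, -0.2250, 0.8010, 0.3970]

0.2630 -0.2250 0.8010 0.3970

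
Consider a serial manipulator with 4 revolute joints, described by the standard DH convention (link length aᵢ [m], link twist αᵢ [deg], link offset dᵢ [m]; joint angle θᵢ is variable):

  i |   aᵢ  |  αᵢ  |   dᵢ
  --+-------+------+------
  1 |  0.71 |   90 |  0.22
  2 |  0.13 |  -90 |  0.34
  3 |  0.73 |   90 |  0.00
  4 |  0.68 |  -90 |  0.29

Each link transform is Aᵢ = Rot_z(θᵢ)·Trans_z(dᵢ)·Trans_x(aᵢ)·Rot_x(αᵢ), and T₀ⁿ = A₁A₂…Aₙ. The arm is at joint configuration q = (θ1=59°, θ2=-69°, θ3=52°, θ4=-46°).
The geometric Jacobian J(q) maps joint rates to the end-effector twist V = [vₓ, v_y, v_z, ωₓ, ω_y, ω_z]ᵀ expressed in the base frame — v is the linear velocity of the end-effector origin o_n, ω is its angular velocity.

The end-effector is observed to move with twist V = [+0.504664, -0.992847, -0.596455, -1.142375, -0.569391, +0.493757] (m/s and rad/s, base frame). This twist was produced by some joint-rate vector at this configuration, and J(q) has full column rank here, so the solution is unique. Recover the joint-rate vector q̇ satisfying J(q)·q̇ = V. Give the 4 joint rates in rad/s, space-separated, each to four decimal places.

0.3600 -0.2870 -0.9570 -0.6480

o_n = [-0.0344, 0.7756, -0.9811]
J₁: ẑ×o_n = [-0.7756, -0.0344, 0.0000], ω = ẑ
J2: z=[0.8572, -0.5150, 0.0000] o=[0.3657, 0.6086, 0.2200] → [0.6186, 1.0295, -0.0629, 0.8572, -0.5150, 0.0000]
J3: z=[0.4808, 0.8002, 0.3584] o=[0.6811, 0.4734, 0.0986] → [-0.9723, 0.2628, 0.7179, 0.4808, 0.8002, 0.3584]
J4: z=[0.6732, -0.0750, -0.7357] o=[0.2710, 0.9077, -0.3209] → [-0.0477, 0.6690, -0.1119, 0.6732, -0.0750, -0.7357]
q̇ = J⁺·V = [0.3600, -0.2870, -0.9570, -0.6480]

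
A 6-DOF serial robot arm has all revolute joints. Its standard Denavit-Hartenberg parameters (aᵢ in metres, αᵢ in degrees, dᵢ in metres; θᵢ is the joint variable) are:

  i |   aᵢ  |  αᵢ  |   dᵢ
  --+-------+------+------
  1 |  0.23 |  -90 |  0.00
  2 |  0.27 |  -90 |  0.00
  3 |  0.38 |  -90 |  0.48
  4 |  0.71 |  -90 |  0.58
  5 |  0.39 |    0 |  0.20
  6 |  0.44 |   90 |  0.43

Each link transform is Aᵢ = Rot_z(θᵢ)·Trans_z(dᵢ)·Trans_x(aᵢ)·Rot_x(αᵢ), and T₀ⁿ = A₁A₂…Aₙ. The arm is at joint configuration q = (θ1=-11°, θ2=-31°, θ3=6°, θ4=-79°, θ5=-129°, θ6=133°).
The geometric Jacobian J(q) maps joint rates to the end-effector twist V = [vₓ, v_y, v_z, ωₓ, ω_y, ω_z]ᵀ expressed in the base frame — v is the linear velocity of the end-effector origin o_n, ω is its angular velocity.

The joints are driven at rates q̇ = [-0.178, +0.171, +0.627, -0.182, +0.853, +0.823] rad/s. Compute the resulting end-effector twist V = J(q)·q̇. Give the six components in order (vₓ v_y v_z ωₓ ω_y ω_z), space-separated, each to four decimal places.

-0.7018 -0.3738 -0.9408 1.5824 -0.1242 0.4112

o_n = [1.8029, -1.3387, -0.3757]
J₁: ẑ×o_n = [1.3387, 1.8029, -0.0000], ω = ẑ
J2: z=[0.1908, 0.9816, 0.0000] o=[0.2258, -0.0439, 0.0000] → [-0.3688, 0.0717, -1.7952, 0.1908, 0.9816, 0.0000]
J3: z=[0.5056, -0.0983, -0.8572] o=[0.4530, -0.0880, 0.1391] → [-1.0214, -0.8969, -0.4996, 0.5056, -0.0983, -0.8572]
J4: z=[-0.2777, -0.9592, -0.0538] o=[1.0060, -0.2360, -0.0777] → [0.2265, -0.1257, 1.0706, -0.2777, -0.9592, -0.0538]
J5: z=[0.7054, -0.2416, 0.6664] o=[1.3080, -0.8968, -0.6370] → [0.2314, 0.1455, -0.1922, 0.7054, -0.2416, 0.6664]
J6: z=[0.7054, -0.2416, 0.6664] o=[1.2048, -1.1997, -0.3375] → [0.1019, 0.4255, 0.0465, 0.7054, -0.2416, 0.6664]
V = J·q̇ = [-0.7018, -0.3738, -0.9408, 1.5824, -0.1242, 0.4112]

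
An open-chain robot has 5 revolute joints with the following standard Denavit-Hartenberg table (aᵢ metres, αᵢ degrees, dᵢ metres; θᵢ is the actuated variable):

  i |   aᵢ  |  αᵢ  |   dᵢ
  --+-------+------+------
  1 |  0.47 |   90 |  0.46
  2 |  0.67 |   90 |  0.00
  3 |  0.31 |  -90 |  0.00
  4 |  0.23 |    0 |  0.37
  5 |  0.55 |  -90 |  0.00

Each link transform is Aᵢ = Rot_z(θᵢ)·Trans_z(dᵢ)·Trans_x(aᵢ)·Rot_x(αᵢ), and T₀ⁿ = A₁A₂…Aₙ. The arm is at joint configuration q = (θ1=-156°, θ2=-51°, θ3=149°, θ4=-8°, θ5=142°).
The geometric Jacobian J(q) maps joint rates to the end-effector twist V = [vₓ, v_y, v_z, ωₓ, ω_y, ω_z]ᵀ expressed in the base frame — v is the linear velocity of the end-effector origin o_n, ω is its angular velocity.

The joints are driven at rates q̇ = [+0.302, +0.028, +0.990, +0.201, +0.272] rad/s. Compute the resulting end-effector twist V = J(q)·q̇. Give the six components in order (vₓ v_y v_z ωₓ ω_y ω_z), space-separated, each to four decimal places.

0.2237 -0.6742 -0.3736 0.9964 0.0305 -0.1317

o_n = [-0.7901, -0.6111, 0.4200]
J₁: ẑ×o_n = [0.6111, -0.7901, 0.0000], ω = ẑ
J2: z=[-0.4067, 0.9135, 0.0000] o=[-0.4294, -0.1912, 0.4600] → [-0.0366, -0.0163, 0.5003, -0.4067, 0.9135, 0.0000]
J3: z=[0.7100, 0.3161, -0.6293] o=[-0.8146, -0.3627, -0.0607] → [-0.0044, -0.3567, -0.1842, 0.7100, 0.3161, -0.6293]
J4: z=[0.6447, -0.6512, 0.4003] o=[-0.7267, -0.1488, 0.1458] → [0.0065, -0.2021, -0.3393, 0.6447, -0.6512, 0.4003]
J5: z=[0.6447, -0.6512, 0.4003] o=[-0.4009, -0.2225, 0.4255] → [0.1592, -0.1522, -0.5040, 0.6447, -0.6512, 0.4003]
V = J·q̇ = [0.2237, -0.6742, -0.3736, 0.9964, 0.0305, -0.1317]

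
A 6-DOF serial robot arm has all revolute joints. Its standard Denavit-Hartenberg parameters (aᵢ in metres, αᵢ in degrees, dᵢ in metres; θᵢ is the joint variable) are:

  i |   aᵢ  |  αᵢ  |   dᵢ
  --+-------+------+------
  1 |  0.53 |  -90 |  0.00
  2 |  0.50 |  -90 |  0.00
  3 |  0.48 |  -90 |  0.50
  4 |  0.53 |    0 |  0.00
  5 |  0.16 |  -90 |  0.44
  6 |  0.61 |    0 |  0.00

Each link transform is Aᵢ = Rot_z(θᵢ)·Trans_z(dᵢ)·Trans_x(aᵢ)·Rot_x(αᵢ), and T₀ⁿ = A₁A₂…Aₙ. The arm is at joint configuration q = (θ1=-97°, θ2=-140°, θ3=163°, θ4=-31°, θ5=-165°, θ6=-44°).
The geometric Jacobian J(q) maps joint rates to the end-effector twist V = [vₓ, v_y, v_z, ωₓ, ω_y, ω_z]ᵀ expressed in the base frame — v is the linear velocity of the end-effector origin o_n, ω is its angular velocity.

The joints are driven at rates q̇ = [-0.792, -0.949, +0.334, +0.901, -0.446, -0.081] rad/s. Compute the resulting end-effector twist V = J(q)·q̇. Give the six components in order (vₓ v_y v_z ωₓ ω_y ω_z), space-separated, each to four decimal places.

o_n = [0.5946, -1.0744, 0.4043]
J₁: ẑ×o_n = [1.0744, 0.5946, -0.0000], ω = ẑ
J2: z=[0.9925, -0.1219, 0.0000] o=[-0.0646, -0.5260, 0.0000] → [-0.0493, -0.4013, -0.4640, 0.9925, -0.1219, 0.0000]
J3: z=[-0.0783, -0.6380, 0.7660] o=[-0.0179, -0.1459, 0.3214] → [0.6584, 0.4757, 0.4635, -0.0783, -0.6380, 0.7660]
J4: z=[0.9219, -0.3388, -0.1879] o=[-0.2392, -0.7968, 0.4094] → [-0.0505, -0.1520, 0.0266, 0.9219, -0.3388, -0.1879]
J5: z=[0.9219, -0.3388, -0.1879] o=[-0.4330, -1.2851, 0.3392] → [0.0175, -0.2531, 0.5424, 0.9219, -0.3388, -0.1879]
J6: z=[0.0293, -0.4227, 0.9058] o=[0.0344, -1.2997, 0.3173] → [-0.2408, 0.5049, 0.2434, 0.0293, -0.4227, 0.9058]
V = J·q̇ = [-0.6181, 0.0038, 0.3575, -0.5510, -0.2174, -0.6950]

-0.6181 0.0038 0.3575 -0.5510 -0.2174 -0.6950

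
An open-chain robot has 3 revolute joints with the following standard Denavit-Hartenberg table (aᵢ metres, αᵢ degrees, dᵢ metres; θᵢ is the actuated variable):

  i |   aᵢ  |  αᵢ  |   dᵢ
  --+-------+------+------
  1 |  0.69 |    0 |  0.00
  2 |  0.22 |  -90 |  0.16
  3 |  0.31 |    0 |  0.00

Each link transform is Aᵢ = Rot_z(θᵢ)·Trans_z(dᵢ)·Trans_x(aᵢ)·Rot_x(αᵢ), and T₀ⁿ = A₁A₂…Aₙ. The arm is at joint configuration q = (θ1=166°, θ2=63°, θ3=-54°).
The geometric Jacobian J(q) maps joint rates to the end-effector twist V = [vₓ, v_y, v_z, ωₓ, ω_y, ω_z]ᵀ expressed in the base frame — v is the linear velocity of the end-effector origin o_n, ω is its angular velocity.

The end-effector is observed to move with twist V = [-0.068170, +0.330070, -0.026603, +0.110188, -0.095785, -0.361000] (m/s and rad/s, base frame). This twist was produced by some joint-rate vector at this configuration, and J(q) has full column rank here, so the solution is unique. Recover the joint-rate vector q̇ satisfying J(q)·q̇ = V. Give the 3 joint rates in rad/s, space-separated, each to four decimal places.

-0.3920 0.0310 0.1460

o_n = [-0.9334, -0.1366, 0.4108]
J₁: ẑ×o_n = [0.1366, -0.9334, 0.0000], ω = ẑ
J2: z=[0.0000, 0.0000, 1.0000] o=[-0.6695, 0.1669, 0.0000] → [0.3036, -0.2639, 0.0000, 0.0000, 0.0000, 1.0000]
J3: z=[0.7547, -0.6561, 0.0000] o=[-0.8138, 0.0009, 0.1600] → [-0.1645, -0.1893, -0.1822, 0.7547, -0.6561, 0.0000]
q̇ = J⁺·V = [-0.3920, 0.0310, 0.1460]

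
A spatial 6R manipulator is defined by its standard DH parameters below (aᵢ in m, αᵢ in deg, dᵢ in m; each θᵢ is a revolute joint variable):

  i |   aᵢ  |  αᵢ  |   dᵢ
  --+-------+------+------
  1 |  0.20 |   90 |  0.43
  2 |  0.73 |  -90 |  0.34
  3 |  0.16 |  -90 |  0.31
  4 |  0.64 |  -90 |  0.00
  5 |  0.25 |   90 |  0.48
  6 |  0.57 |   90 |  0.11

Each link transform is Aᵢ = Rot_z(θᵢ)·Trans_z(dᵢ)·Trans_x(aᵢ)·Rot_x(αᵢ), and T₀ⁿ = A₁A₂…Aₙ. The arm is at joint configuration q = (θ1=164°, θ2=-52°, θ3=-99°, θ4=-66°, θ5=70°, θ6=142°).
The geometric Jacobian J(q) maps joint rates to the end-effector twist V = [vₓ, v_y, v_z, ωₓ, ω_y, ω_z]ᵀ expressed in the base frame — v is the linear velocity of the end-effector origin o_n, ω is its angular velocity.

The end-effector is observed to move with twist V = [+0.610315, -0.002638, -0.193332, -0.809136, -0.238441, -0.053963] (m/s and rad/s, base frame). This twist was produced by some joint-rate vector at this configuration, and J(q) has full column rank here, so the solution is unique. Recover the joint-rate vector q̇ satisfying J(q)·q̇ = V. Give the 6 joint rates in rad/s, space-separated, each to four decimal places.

-0.5600 -0.1590 -0.1200 -0.2930 -0.6740 0.8370

o_n = [-0.6628, 1.8069, 0.1895]
J₁: ẑ×o_n = [-1.8069, -0.6628, 0.0000], ω = ẑ
J2: z=[0.2756, 0.9613, 0.0000] o=[-0.1923, 0.0551, 0.4300] → [-0.2312, 0.0663, 0.9352, 0.2756, 0.9613, 0.0000]
J3: z=[-0.7575, 0.2172, 0.6157] o=[-0.5306, 0.5058, -0.1452] → [-0.7283, 0.1721, -0.9568, -0.7575, 0.2172, 0.6157]
J4: z=[-0.5414, 0.3180, -0.7783] o=[-0.7070, 0.7208, 0.0653] → [0.8848, 0.0329, -0.6021, -0.5414, 0.3180, -0.7783]
J5: z=[0.6414, 0.7547, -0.1378] o=[-1.0549, 1.0881, 0.4574] → [-0.1031, 0.1178, 0.1651, 0.6414, 0.7547, -0.1378]
J6: z=[-0.6960, 0.6479, 0.3094] o=[-0.6663, 1.4247, 0.6265] → [-0.4014, -0.3030, -0.2683, -0.6960, 0.6479, 0.3094]
q̇ = J⁺·V = [-0.5600, -0.1590, -0.1200, -0.2930, -0.6740, 0.8370]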